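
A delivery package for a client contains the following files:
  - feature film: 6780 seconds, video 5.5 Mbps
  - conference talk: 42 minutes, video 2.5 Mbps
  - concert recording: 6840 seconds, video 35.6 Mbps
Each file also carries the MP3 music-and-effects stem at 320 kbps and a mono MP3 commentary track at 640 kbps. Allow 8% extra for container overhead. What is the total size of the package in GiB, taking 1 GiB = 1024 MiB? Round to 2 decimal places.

Audio total: 320 + 640 = 960 kbps = 0.960 Mbps.
feature film: 6.460 Mbps × 6780 s × 1.08 = 47302.7 Mb
conference talk: 3.460 Mbps × 2520 s × 1.08 = 9416.7 Mb
concert recording: 36.560 Mbps × 6840 s × 1.08 = 270076.0 Mb
Total: 326795.5 Mb = 40849.4 MB.
= 38.04 GiB.

38.04 GiB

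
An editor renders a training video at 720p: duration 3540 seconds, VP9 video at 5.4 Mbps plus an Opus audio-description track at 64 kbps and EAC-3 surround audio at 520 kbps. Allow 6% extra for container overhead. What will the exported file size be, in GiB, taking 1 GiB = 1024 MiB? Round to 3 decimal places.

2.614 GiB

Audio total: 64 + 520 = 584 kbps = 0.584 Mbps.
Total bitrate: 5.4 + 0.584 = 5.984 Mbps.
Stream data: 5.984 Mbps × 3540 s = 21183.4 Mb.
With 6% container overhead: ×1.06.
22,454 Mb = 2,806,795,200 bytes ÷ 1,073,741,824 = 2.614 GiB.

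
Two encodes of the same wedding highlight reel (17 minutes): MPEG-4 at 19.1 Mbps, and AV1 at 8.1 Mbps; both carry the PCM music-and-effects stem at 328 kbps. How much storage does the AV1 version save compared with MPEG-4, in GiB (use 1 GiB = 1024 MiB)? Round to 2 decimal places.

1.31 GiB

17 min = 1020 s
Audio: 328 kbps = 0.328 Mbps.
MPEG-4: 19.428 Mbps × 1020 s = 19816.6 Mb = 2.307 GiB.
AV1: 8.428 Mbps × 1020 s = 8596.6 Mb = 1.001 GiB.
Saving: 2.307 − 1.001 = 1.306 GiB.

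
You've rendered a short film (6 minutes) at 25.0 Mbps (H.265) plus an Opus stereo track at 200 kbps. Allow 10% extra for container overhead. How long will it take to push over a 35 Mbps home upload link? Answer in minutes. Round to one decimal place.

6 min = 360 s
Audio: 200 kbps = 0.200 Mbps.
Total bitrate: 25.200 Mbps.
File: 25.200 Mbps × 360 s = 9072.0 Mb.
With 10% container overhead: ×1.10. → 9979.2 Mb.
At 35 Mbps: 9979.2 / 35 = 285.1 s ≈ 4.75 minutes.

4.8 minutes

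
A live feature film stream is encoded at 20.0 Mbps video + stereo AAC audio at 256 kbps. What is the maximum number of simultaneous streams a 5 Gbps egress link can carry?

246

Audio: 256 kbps = 0.256 Mbps.
Per-viewer media rate: 20.256 Mbps.
5 Gbps = 5,000 Mbps; 5,000 / 20.256 = 246.84 → 246 viewers.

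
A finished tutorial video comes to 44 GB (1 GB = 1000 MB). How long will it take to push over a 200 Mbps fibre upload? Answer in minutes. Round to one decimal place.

File: 44 GB = 352000.0 Mb.
At 200 Mbps: 352000.0 / 200 = 1760.0 s ≈ 29.3 minutes.

29.3 minutes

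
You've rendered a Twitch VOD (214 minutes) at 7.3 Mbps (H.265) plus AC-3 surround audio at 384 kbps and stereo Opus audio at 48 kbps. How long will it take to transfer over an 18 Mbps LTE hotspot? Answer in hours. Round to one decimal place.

214 min = 12840 s
Audio total: 384 + 48 = 432 kbps = 0.432 Mbps.
Total bitrate: 7.732 Mbps.
File: 7.732 Mbps × 12840 s = 99278.9 Mb.
At 18 Mbps: 99278.9 / 18 = 5515.5 s ≈ 1.53 hours.

1.5 hours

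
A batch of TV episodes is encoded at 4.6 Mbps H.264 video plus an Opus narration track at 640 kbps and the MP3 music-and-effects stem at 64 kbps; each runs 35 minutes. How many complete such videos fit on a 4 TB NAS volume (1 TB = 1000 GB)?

2872

35 min = 2100 s
Audio total: 640 + 64 = 704 kbps = 0.704 Mbps.
Total bitrate: 5.304 Mbps.
Per item: 5.304 Mbps × 2100 s = 11,138 Mb = 1,392 MB.
Capacity: 4 TB = 32,000,000 Mb; 2872.94 items → 2872 complete.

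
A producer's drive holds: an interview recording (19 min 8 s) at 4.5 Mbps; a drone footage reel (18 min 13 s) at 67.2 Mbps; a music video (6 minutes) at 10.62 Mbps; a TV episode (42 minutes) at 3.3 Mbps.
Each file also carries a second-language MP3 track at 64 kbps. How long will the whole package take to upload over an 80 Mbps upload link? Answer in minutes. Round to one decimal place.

19.0 minutes

Audio: 64 kbps = 0.064 Mbps.
interview recording: 4.564 Mbps × 1148 s = 5239.5 Mb
drone footage reel: 67.264 Mbps × 1093 s = 73519.6 Mb
music video: 10.684 Mbps × 360 s = 3846.2 Mb
TV episode: 3.364 Mbps × 2520 s = 8477.3 Mb
Total: 91082.5 Mb = 11385.3 MB.
At 80 Mbps: 91082.5 / 80 = 1139 s ≈ 19 minutes.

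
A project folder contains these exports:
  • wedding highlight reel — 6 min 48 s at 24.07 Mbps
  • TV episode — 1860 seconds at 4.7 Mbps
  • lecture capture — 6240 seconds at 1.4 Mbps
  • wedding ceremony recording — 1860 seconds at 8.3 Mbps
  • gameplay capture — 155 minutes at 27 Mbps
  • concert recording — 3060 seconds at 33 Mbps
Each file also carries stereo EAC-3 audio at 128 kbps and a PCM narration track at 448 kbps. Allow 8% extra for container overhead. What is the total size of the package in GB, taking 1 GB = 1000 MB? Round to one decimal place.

55.1 GB

Audio total: 128 + 448 = 576 kbps = 0.576 Mbps.
wedding highlight reel: 24.646 Mbps × 408 s × 1.08 = 10860.0 Mb
TV episode: 5.276 Mbps × 1860 s × 1.08 = 10598.4 Mb
lecture capture: 1.976 Mbps × 6240 s × 1.08 = 13316.7 Mb
wedding ceremony recording: 8.876 Mbps × 1860 s × 1.08 = 17830.1 Mb
gameplay capture: 27.576 Mbps × 9300 s × 1.08 = 276973.3 Mb
concert recording: 33.576 Mbps × 3060 s × 1.08 = 110962.0 Mb
Total: 440540.5 Mb = 55067.6 MB.
= 55.07 GB.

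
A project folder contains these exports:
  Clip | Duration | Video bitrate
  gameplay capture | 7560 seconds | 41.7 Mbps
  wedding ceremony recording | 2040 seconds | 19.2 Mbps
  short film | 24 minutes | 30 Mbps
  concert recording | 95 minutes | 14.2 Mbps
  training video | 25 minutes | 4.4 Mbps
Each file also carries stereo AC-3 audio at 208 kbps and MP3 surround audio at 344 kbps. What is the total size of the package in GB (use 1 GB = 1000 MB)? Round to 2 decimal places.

61.90 GB

Audio total: 208 + 344 = 552 kbps = 0.552 Mbps.
gameplay capture: 42.252 Mbps × 7560 s = 319425.1 Mb
wedding ceremony recording: 19.752 Mbps × 2040 s = 40294.1 Mb
short film: 30.552 Mbps × 1440 s = 43994.9 Mb
concert recording: 14.752 Mbps × 5700 s = 84086.4 Mb
training video: 4.952 Mbps × 1500 s = 7428.0 Mb
Total: 495228.5 Mb = 61903.6 MB.
= 61.90 GB.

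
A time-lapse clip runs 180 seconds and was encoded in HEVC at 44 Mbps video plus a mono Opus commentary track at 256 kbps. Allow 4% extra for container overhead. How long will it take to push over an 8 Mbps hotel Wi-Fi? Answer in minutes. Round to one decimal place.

Audio: 256 kbps = 0.256 Mbps.
Total bitrate: 44.256 Mbps.
File: 44.256 Mbps × 180 s = 7966.1 Mb.
With 4% container overhead: ×1.04. → 8284.7 Mb.
At 8 Mbps: 8284.7 / 8 = 1035.6 s ≈ 17.3 minutes.

17.3 minutes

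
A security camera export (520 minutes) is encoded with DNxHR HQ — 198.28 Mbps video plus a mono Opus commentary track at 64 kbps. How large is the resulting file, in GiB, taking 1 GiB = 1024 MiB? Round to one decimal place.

720.4 GiB

520 min = 31200 s
Audio: 64 kbps = 0.064 Mbps.
Total bitrate: 198.28 + 0.064 = 198.344 Mbps.
Stream data: 198.344 Mbps × 31200 s = 6188332.8 Mb.
6,188,333 Mb = 773,541,600,000 bytes ÷ 1,073,741,824 = 720.4 GiB.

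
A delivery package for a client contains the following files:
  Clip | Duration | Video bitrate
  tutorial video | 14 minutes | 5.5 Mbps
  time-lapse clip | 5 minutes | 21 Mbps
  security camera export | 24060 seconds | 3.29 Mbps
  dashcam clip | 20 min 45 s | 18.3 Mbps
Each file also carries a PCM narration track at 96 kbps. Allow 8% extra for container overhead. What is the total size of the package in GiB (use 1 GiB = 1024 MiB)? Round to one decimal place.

Audio: 96 kbps = 0.096 Mbps.
tutorial video: 5.596 Mbps × 840 s × 1.08 = 5076.7 Mb
time-lapse clip: 21.096 Mbps × 300 s × 1.08 = 6835.1 Mb
security camera export: 3.386 Mbps × 24060 s × 1.08 = 87984.5 Mb
dashcam clip: 18.396 Mbps × 1245 s × 1.08 = 24735.3 Mb
Total: 124631.6 Mb = 15578.9 MB.
= 14.51 GiB.

14.5 GiB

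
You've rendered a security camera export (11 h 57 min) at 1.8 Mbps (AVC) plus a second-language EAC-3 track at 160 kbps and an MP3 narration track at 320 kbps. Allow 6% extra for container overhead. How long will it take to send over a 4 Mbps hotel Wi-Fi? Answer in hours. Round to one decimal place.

11 h 57 min = 717 min = 43020 s
Audio total: 160 + 320 = 480 kbps = 0.480 Mbps.
Total bitrate: 2.280 Mbps.
File: 2.280 Mbps × 43020 s = 98085.6 Mb.
With 6% container overhead: ×1.06. → 103970.7 Mb.
At 4 Mbps: 103970.7 / 4 = 25992.7 s ≈ 7.22 hours.

7.2 hours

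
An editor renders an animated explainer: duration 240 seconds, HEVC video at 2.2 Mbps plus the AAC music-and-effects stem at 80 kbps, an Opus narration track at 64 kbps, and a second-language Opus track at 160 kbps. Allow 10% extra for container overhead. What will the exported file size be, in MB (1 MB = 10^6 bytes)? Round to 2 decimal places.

82.63 MB

Audio total: 80 + 64 + 160 = 304 kbps = 0.304 Mbps.
Total bitrate: 2.2 + 0.304 = 2.504 Mbps.
Stream data: 2.504 Mbps × 240 s = 601.0 Mb.
With 10% container overhead: ×1.10.
661.1 Mb ÷ 8 = 82.63 MB → 82.63 MB.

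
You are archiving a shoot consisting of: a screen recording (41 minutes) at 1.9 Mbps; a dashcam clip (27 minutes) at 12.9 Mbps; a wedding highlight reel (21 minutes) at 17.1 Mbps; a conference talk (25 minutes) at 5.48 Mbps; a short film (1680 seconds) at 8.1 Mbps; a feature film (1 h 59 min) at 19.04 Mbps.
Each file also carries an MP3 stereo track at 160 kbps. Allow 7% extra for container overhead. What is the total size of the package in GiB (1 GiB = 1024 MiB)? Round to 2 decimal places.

Audio: 160 kbps = 0.160 Mbps.
screen recording: 2.060 Mbps × 2460 s × 1.07 = 5422.3 Mb
dashcam clip: 13.060 Mbps × 1620 s × 1.07 = 22638.2 Mb
wedding highlight reel: 17.260 Mbps × 1260 s × 1.07 = 23269.9 Mb
conference talk: 5.640 Mbps × 1500 s × 1.07 = 9052.2 Mb
short film: 8.260 Mbps × 1680 s × 1.07 = 14848.2 Mb
feature film: 19.200 Mbps × 7140 s × 1.07 = 146684.2 Mb
Total: 221915.0 Mb = 27739.4 MB.
= 25.83 GiB.

25.83 GiB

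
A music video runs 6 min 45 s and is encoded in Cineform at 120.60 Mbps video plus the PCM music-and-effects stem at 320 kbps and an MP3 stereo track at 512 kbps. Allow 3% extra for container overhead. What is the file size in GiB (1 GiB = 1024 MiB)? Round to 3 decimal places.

5.897 GiB

6 min 45 s = 405 s
Audio total: 320 + 512 = 832 kbps = 0.832 Mbps.
Total bitrate: 120.60 + 0.832 = 121.432 Mbps.
Stream data: 121.432 Mbps × 405 s = 49180.0 Mb.
With 3% container overhead: ×1.03.
50,655 Mb = 6,331,919,850 bytes ÷ 1,073,741,824 = 5.897 GiB.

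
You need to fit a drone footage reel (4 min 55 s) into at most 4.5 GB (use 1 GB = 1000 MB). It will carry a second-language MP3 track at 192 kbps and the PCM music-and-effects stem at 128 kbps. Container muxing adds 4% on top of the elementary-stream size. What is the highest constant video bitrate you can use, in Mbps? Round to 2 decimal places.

117.02 Mbps

Budget: 4.5 GB = 36000.0 Mb.
Stream payload after overhead: 36000.0 / 1.04 = 34615.4 Mb.
4 min 55 s = 295 s
Total bitrate budget: 34615.4 Mb / 295 s = 117.340 Mbps.
Audio total: 192 + 128 = 320 kbps = 0.320 Mbps.
Video: 117.340 − 0.320 = 117.020 Mbps.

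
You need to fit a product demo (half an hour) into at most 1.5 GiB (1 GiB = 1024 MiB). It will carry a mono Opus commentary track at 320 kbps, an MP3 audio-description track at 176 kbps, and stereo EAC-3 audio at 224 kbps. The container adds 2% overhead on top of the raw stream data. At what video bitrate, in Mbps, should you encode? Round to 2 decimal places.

6.30 Mbps

Budget: 1.5 GiB = 12884.9 Mb.
Stream payload after overhead: 12884.9 / 1.02 = 12632.3 Mb.
30 min = 1800 s
Total bitrate budget: 12632.3 Mb / 1800 s = 7.018 Mbps.
Audio total: 320 + 176 + 224 = 720 kbps = 0.720 Mbps.
Video: 7.018 − 0.720 = 6.298 Mbps.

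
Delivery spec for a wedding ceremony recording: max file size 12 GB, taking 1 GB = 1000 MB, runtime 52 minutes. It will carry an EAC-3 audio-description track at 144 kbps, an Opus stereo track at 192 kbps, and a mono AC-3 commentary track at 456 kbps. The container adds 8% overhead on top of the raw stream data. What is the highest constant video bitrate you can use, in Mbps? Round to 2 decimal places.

27.70 Mbps

Budget: 12 GB = 96000.0 Mb.
Stream payload after overhead: 96000.0 / 1.08 = 88888.9 Mb.
52 min = 3120 s
Total bitrate budget: 88888.9 Mb / 3120 s = 28.490 Mbps.
Audio total: 144 + 192 + 456 = 792 kbps = 0.792 Mbps.
Video: 28.490 − 0.792 = 27.698 Mbps.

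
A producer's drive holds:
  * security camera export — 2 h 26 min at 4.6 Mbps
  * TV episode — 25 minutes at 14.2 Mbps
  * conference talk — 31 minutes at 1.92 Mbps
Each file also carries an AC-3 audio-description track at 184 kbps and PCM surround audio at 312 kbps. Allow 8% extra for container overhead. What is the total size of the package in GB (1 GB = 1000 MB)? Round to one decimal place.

9.6 GB

Audio total: 184 + 312 = 496 kbps = 0.496 Mbps.
security camera export: 5.096 Mbps × 8760 s × 1.08 = 48212.2 Mb
TV episode: 14.696 Mbps × 1500 s × 1.08 = 23807.5 Mb
conference talk: 2.416 Mbps × 1860 s × 1.08 = 4853.3 Mb
Total: 76873.0 Mb = 9609.1 MB.
= 9.609 GB.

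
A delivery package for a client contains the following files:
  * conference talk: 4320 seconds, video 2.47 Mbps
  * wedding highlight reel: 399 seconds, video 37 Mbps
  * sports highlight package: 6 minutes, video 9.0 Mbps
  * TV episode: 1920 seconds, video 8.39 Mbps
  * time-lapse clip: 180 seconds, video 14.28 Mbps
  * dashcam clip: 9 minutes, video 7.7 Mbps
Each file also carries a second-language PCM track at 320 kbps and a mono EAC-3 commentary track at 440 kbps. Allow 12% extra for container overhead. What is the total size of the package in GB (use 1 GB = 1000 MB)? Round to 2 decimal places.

8.03 GB

Audio total: 320 + 440 = 760 kbps = 0.760 Mbps.
conference talk: 3.230 Mbps × 4320 s × 1.12 = 15628.0 Mb
wedding highlight reel: 37.760 Mbps × 399 s × 1.12 = 16874.2 Mb
sports highlight package: 9.760 Mbps × 360 s × 1.12 = 3935.2 Mb
TV episode: 9.150 Mbps × 1920 s × 1.12 = 19676.2 Mb
time-lapse clip: 15.040 Mbps × 180 s × 1.12 = 3032.1 Mb
dashcam clip: 8.460 Mbps × 540 s × 1.12 = 5116.6 Mb
Total: 64262.3 Mb = 8032.8 MB.
= 8.033 GB.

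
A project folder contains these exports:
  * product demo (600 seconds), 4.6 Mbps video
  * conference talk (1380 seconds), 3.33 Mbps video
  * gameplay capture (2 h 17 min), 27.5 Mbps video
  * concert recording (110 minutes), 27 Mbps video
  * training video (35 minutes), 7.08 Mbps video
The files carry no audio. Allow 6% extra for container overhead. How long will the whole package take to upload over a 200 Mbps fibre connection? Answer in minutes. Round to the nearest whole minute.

38 minutes

product demo: 4.600 Mbps × 600 s × 1.06 = 2925.6 Mb
conference talk: 3.330 Mbps × 1380 s × 1.06 = 4871.1 Mb
gameplay capture: 27.500 Mbps × 8220 s × 1.06 = 239613.0 Mb
concert recording: 27.000 Mbps × 6600 s × 1.06 = 188892.0 Mb
training video: 7.080 Mbps × 2100 s × 1.06 = 15760.1 Mb
Total: 452061.8 Mb = 56507.7 MB.
At 200 Mbps: 452061.8 / 200 = 2260 s ≈ 37.7 minutes.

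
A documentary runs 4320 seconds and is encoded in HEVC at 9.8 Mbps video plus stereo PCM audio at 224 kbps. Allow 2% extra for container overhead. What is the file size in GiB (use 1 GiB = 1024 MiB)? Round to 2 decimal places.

5.14 GiB

Audio: 224 kbps = 0.224 Mbps.
Total bitrate: 9.8 + 0.224 = 10.024 Mbps.
Stream data: 10.024 Mbps × 4320 s = 43303.7 Mb.
With 2% container overhead: ×1.02.
44,170 Mb = 5,521,219,200 bytes ÷ 1,073,741,824 = 5.142 GiB.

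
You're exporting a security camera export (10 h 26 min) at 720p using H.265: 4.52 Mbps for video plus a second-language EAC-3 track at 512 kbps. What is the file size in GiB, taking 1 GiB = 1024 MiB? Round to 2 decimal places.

10 h 26 min = 626 min = 37560 s
Audio: 512 kbps = 0.512 Mbps.
Total bitrate: 4.52 + 0.512 = 5.032 Mbps.
Stream data: 5.032 Mbps × 37560 s = 189001.9 Mb.
189,002 Mb = 23,625,240,000 bytes ÷ 1,073,741,824 = 22.00 GiB.

22.00 GiB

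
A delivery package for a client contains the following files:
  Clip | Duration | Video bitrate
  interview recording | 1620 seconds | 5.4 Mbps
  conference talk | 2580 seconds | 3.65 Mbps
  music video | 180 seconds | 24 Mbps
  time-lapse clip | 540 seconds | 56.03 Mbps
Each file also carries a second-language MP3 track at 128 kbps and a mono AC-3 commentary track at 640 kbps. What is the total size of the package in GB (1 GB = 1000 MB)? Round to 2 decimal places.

Audio total: 128 + 640 = 768 kbps = 0.768 Mbps.
interview recording: 6.168 Mbps × 1620 s = 9992.2 Mb
conference talk: 4.418 Mbps × 2580 s = 11398.4 Mb
music video: 24.768 Mbps × 180 s = 4458.2 Mb
time-lapse clip: 56.798 Mbps × 540 s = 30670.9 Mb
Total: 56519.8 Mb = 7065.0 MB.
= 7.065 GB.

7.06 GB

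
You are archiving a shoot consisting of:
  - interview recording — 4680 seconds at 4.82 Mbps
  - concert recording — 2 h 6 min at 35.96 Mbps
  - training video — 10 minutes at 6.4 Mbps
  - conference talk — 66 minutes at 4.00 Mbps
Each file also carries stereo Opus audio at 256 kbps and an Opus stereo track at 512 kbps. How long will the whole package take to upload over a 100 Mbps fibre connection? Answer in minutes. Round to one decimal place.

54.5 minutes

Audio total: 256 + 512 = 768 kbps = 0.768 Mbps.
interview recording: 5.588 Mbps × 4680 s = 26151.8 Mb
concert recording: 36.728 Mbps × 7560 s = 277663.7 Mb
training video: 7.168 Mbps × 600 s = 4300.8 Mb
conference talk: 4.768 Mbps × 3960 s = 18881.3 Mb
Total: 326997.6 Mb = 40874.7 MB.
At 100 Mbps: 326997.6 / 100 = 3270 s ≈ 54.5 minutes.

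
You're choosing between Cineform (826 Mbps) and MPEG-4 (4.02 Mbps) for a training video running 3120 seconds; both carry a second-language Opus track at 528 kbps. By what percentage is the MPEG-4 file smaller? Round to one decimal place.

99.4%

Audio: 528 kbps = 0.528 Mbps.
Cineform: 826.528 Mbps × 3120 s = 2578767.4 Mb = 322.346 GB.
MPEG-4: 4.548 Mbps × 3120 s = 14189.8 Mb = 1.774 GB.
Reduction: (1 − 1.774/322.346) × 100 = 99.45%.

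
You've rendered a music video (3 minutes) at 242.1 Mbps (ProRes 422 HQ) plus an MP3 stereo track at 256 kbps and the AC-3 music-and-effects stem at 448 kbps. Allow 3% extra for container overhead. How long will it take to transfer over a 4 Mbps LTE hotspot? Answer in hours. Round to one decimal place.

3.1 hours

3 min = 180 s
Audio total: 256 + 448 = 704 kbps = 0.704 Mbps.
Total bitrate: 242.804 Mbps.
File: 242.804 Mbps × 180 s = 43704.7 Mb.
With 3% container overhead: ×1.03. → 45015.9 Mb.
At 4 Mbps: 45015.9 / 4 = 11254.0 s ≈ 3.13 hours.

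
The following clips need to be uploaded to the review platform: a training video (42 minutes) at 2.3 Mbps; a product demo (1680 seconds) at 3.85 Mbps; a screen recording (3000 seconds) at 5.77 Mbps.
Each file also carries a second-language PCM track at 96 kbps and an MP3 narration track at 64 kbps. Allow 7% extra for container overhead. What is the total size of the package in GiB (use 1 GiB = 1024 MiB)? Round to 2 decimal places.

3.83 GiB

Audio total: 96 + 64 = 160 kbps = 0.160 Mbps.
training video: 2.460 Mbps × 2520 s × 1.07 = 6633.1 Mb
product demo: 4.010 Mbps × 1680 s × 1.07 = 7208.4 Mb
screen recording: 5.930 Mbps × 3000 s × 1.07 = 19035.3 Mb
Total: 32876.8 Mb = 4109.6 MB.
= 3.827 GiB.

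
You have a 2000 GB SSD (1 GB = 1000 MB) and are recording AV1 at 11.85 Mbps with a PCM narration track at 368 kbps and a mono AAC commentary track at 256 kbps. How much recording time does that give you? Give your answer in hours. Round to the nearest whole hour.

Audio total: 368 + 256 = 624 kbps = 0.624 Mbps.
Total bitrate: 11.85 + 0.624 = 12.474 Mbps.
Capacity: 2000 GB = 16,000,000 Mb.
Recording time: 16,000,000 / 12.474 = 1,282,668 s ≈ 356 hours.

356 hours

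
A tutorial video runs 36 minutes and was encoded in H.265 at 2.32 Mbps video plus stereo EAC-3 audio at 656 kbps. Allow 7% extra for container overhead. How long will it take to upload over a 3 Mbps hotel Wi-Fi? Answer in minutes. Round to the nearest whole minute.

36 min = 2160 s
Audio: 656 kbps = 0.656 Mbps.
Total bitrate: 2.976 Mbps.
File: 2.976 Mbps × 2160 s = 6428.2 Mb.
With 7% container overhead: ×1.07. → 6878.1 Mb.
At 3 Mbps: 6878.1 / 3 = 2292.7 s ≈ 38.2 minutes.

38 minutes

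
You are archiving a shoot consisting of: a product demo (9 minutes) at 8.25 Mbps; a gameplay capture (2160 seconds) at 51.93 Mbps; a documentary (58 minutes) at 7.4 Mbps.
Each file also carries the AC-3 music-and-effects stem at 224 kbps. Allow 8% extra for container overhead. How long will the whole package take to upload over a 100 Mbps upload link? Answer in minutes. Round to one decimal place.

25.9 minutes

Audio: 224 kbps = 0.224 Mbps.
product demo: 8.474 Mbps × 540 s × 1.08 = 4942.0 Mb
gameplay capture: 52.154 Mbps × 2160 s × 1.08 = 121664.9 Mb
documentary: 7.624 Mbps × 3480 s × 1.08 = 28654.0 Mb
Total: 155260.9 Mb = 19407.6 MB.
At 100 Mbps: 155260.9 / 100 = 1553 s ≈ 25.9 minutes.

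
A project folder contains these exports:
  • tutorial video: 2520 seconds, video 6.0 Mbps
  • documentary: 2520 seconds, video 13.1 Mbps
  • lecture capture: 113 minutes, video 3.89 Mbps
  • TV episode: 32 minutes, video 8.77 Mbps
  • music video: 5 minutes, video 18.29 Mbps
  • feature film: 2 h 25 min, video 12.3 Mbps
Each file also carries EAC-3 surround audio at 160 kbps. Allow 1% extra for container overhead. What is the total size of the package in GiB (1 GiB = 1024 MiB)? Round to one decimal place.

Audio: 160 kbps = 0.160 Mbps.
tutorial video: 6.160 Mbps × 2520 s × 1.01 = 15678.4 Mb
documentary: 13.260 Mbps × 2520 s × 1.01 = 33749.4 Mb
lecture capture: 4.050 Mbps × 6780 s × 1.01 = 27733.6 Mb
TV episode: 8.930 Mbps × 1920 s × 1.01 = 17317.1 Mb
music video: 18.450 Mbps × 300 s × 1.01 = 5590.4 Mb
feature film: 12.460 Mbps × 8700 s × 1.01 = 109486.0 Mb
Total: 209554.8 Mb = 26194.3 MB.
= 24.40 GiB.

24.4 GiB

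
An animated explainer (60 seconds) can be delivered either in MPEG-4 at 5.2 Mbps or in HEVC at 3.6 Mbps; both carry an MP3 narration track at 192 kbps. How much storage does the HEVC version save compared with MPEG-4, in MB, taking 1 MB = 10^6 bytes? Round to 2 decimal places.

Audio: 192 kbps = 0.192 Mbps.
MPEG-4: 5.392 Mbps × 60 s = 323.5 Mb = 40.440 MB.
HEVC: 3.792 Mbps × 60 s = 227.5 Mb = 28.440 MB.
Saving: 40.440 − 28.440 = 12.000 MB.

12.00 MB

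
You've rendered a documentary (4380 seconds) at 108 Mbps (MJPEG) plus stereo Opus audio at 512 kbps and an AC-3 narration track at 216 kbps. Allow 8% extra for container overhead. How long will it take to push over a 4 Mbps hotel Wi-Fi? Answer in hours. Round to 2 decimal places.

Audio total: 512 + 216 = 728 kbps = 0.728 Mbps.
Total bitrate: 108.728 Mbps.
File: 108.728 Mbps × 4380 s = 476228.6 Mb.
With 8% container overhead: ×1.08. → 514326.9 Mb.
At 4 Mbps: 514326.9 / 4 = 128581.7 s ≈ 35.7 hours.

35.72 hours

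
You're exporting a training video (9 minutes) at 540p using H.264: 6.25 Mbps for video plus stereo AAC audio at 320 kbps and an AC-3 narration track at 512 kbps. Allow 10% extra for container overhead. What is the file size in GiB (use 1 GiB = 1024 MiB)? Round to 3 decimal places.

9 min = 540 s
Audio total: 320 + 512 = 832 kbps = 0.832 Mbps.
Total bitrate: 6.25 + 0.832 = 7.082 Mbps.
Stream data: 7.082 Mbps × 540 s = 3824.3 Mb.
With 10% container overhead: ×1.10.
4,207 Mb = 525,838,500 bytes ÷ 1,073,741,824 = 0.4897 GiB.

0.490 GiB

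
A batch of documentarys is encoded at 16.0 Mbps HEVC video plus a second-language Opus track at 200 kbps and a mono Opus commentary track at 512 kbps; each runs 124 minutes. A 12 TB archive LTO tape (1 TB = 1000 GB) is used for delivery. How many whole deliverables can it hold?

772

124 min = 7440 s
Audio total: 200 + 512 = 712 kbps = 0.712 Mbps.
Total bitrate: 16.712 Mbps.
Per item: 16.712 Mbps × 7440 s = 124,337 Mb = 15,542 MB.
Capacity: 12 TB = 96,000,000 Mb; 772.09 items → 772 complete.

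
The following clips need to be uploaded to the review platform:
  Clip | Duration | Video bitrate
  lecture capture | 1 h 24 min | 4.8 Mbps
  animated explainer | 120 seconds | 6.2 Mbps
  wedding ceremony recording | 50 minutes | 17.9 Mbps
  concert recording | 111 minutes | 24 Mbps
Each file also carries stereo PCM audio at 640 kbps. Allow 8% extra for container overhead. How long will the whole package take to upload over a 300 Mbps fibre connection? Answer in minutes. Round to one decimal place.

Audio: 640 kbps = 0.640 Mbps.
lecture capture: 5.440 Mbps × 5040 s × 1.08 = 29611.0 Mb
animated explainer: 6.840 Mbps × 120 s × 1.08 = 886.5 Mb
wedding ceremony recording: 18.540 Mbps × 3000 s × 1.08 = 60069.6 Mb
concert recording: 24.640 Mbps × 6660 s × 1.08 = 177230.6 Mb
Total: 267797.7 Mb = 33474.7 MB.
At 300 Mbps: 267797.7 / 300 = 893 s ≈ 14.9 minutes.

14.9 minutes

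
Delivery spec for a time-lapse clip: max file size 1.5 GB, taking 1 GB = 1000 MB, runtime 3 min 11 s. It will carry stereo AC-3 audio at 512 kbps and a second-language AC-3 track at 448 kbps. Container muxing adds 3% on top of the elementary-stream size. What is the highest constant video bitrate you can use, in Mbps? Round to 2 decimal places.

60.04 Mbps

Budget: 1.5 GB = 12000.0 Mb.
Stream payload after overhead: 12000.0 / 1.03 = 11650.5 Mb.
3 min 11 s = 191 s
Total bitrate budget: 11650.5 Mb / 191 s = 60.997 Mbps.
Audio total: 512 + 448 = 960 kbps = 0.960 Mbps.
Video: 60.997 − 0.960 = 60.037 Mbps.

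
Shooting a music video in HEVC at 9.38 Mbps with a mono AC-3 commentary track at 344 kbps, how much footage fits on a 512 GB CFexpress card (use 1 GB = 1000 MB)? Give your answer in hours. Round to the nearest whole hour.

117 hours

Audio: 344 kbps = 0.344 Mbps.
Total bitrate: 9.38 + 0.344 = 9.724 Mbps.
Capacity: 512 GB = 4,096,000 Mb.
Recording time: 4,096,000 / 9.724 = 421,226 s ≈ 117 hours.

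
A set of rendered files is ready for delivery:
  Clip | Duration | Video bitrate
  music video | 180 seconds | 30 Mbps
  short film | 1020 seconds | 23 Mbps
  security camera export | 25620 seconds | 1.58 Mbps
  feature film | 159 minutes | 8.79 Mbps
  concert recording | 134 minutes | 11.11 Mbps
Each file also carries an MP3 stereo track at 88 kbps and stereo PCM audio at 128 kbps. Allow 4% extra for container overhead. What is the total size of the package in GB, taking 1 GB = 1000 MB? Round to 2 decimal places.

32.77 GB

Audio total: 88 + 128 = 216 kbps = 0.216 Mbps.
music video: 30.216 Mbps × 180 s × 1.04 = 5656.4 Mb
short film: 23.216 Mbps × 1020 s × 1.04 = 24627.5 Mb
security camera export: 1.796 Mbps × 25620 s × 1.04 = 47854.1 Mb
feature film: 9.006 Mbps × 9540 s × 1.04 = 89353.9 Mb
concert recording: 11.326 Mbps × 8040 s × 1.04 = 94703.5 Mb
Total: 262195.4 Mb = 32774.4 MB.
= 32.77 GB.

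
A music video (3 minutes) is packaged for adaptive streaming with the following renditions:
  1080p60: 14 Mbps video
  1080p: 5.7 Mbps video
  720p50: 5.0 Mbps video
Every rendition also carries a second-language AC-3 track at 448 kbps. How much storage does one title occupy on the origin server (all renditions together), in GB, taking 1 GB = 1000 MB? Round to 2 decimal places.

3 min = 180 s
Audio: 448 kbps = 0.448 Mbps.
Sum of rendition bitrates: (14+0.448) + (5.7+0.448) + (5.0+0.448) = 26.044 Mbps.
× 180 s = 4,688 Mb = 586.0 MB = 0.586 GB.

0.59 GB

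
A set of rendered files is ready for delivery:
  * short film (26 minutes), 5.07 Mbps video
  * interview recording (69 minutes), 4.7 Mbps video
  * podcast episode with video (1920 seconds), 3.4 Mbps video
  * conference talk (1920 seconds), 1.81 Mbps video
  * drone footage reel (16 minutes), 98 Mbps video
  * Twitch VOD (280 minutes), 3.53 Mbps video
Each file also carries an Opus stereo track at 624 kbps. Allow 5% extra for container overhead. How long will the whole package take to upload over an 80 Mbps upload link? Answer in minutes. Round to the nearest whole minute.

45 minutes

Audio: 624 kbps = 0.624 Mbps.
short film: 5.694 Mbps × 1560 s × 1.05 = 9326.8 Mb
interview recording: 5.324 Mbps × 4140 s × 1.05 = 23143.4 Mb
podcast episode with video: 4.024 Mbps × 1920 s × 1.05 = 8112.4 Mb
conference talk: 2.434 Mbps × 1920 s × 1.05 = 4906.9 Mb
drone footage reel: 98.624 Mbps × 960 s × 1.05 = 99413.0 Mb
Twitch VOD: 4.154 Mbps × 16800 s × 1.05 = 73276.6 Mb
Total: 218179.1 Mb = 27272.4 MB.
At 80 Mbps: 218179.1 / 80 = 2727 s ≈ 45.5 minutes.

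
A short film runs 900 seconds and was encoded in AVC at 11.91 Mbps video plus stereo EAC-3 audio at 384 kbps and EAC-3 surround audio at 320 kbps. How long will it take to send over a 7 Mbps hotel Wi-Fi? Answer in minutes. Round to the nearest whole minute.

27 minutes

Audio total: 384 + 320 = 704 kbps = 0.704 Mbps.
Total bitrate: 12.614 Mbps.
File: 12.614 Mbps × 900 s = 11352.6 Mb.
At 7 Mbps: 11352.6 / 7 = 1621.8 s ≈ 27 minutes.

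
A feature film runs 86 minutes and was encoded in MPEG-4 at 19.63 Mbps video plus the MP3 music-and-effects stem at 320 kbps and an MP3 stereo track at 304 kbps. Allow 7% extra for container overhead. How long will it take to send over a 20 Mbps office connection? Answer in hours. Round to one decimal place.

1.6 hours

86 min = 5160 s
Audio total: 320 + 304 = 624 kbps = 0.624 Mbps.
Total bitrate: 20.254 Mbps.
File: 20.254 Mbps × 5160 s = 104510.6 Mb.
With 7% container overhead: ×1.07. → 111826.4 Mb.
At 20 Mbps: 111826.4 / 20 = 5591.3 s ≈ 1.55 hours.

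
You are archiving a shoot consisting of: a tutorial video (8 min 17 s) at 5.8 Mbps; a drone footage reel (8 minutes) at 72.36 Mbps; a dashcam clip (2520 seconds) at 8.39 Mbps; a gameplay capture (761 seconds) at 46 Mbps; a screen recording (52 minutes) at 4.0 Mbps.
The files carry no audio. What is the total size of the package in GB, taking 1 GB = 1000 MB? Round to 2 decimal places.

tutorial video: 5.800 Mbps × 497 s = 2882.6 Mb
drone footage reel: 72.360 Mbps × 480 s = 34732.8 Mb
dashcam clip: 8.390 Mbps × 2520 s = 21142.8 Mb
gameplay capture: 46.000 Mbps × 761 s = 35006.0 Mb
screen recording: 4.000 Mbps × 3120 s = 12480.0 Mb
Total: 106244.2 Mb = 13280.5 MB.
= 13.28 GB.

13.28 GB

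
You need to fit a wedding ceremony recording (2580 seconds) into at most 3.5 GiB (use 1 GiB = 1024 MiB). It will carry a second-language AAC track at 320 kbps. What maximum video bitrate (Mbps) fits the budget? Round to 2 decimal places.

11.33 Mbps

Budget: 3.5 GiB = 30064.8 Mb.
Total bitrate budget: 30064.8 Mb / 2580 s = 11.653 Mbps.
Audio: 320 kbps = 0.320 Mbps.
Video: 11.653 − 0.320 = 11.333 Mbps.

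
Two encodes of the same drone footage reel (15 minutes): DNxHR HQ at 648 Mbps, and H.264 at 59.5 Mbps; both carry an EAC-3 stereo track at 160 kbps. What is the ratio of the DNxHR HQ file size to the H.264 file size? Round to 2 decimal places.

10.86

15 min = 900 s
Audio: 160 kbps = 0.160 Mbps.
DNxHR HQ: 648.160 Mbps × 900 s = 583344.0 Mb = 72.918 GB.
H.264: 59.660 Mbps × 900 s = 53694.0 Mb = 6.712 GB.
Ratio: 72.918 / 6.712 = 10.864.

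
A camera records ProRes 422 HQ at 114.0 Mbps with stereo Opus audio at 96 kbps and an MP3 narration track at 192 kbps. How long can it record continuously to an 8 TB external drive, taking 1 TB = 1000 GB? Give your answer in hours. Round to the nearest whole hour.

Audio total: 96 + 192 = 288 kbps = 0.288 Mbps.
Total bitrate: 114.0 + 0.288 = 114.288 Mbps.
Capacity: 8 TB = 64,000,000 Mb.
Recording time: 64,000,000 / 114.288 = 559,989 s ≈ 156 hours.

156 hours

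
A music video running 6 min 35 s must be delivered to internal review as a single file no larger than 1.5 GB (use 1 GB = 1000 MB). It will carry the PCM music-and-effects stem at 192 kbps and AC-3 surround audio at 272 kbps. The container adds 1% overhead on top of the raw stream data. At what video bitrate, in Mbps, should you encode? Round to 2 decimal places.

Budget: 1.5 GB = 12000.0 Mb.
Stream payload after overhead: 12000.0 / 1.01 = 11881.2 Mb.
6 min 35 s = 395 s
Total bitrate budget: 11881.2 Mb / 395 s = 30.079 Mbps.
Audio total: 192 + 272 = 464 kbps = 0.464 Mbps.
Video: 30.079 − 0.464 = 29.615 Mbps.

29.61 Mbps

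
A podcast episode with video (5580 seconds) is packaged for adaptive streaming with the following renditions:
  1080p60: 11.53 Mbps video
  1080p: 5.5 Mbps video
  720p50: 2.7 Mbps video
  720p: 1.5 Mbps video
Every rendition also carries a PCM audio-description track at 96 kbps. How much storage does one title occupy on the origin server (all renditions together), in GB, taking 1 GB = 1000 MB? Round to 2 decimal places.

Audio: 96 kbps = 0.096 Mbps.
Sum of rendition bitrates: (11.53+0.096) + (5.5+0.096) + (2.7+0.096) + (1.5+0.096) = 21.614 Mbps.
× 5580 s = 120,606 Mb = 15,076 MB = 15.08 GB.

15.08 GB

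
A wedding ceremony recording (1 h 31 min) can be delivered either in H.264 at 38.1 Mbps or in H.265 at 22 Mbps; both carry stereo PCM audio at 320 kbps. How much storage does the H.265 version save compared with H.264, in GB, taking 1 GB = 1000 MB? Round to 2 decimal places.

1 h 31 min = 91 min = 5460 s
Audio: 320 kbps = 0.320 Mbps.
H.264: 38.420 Mbps × 5460 s = 209773.2 Mb = 26.222 GB.
H.265: 22.320 Mbps × 5460 s = 121867.2 Mb = 15.233 GB.
Saving: 26.222 − 15.233 = 10.988 GB.

10.99 GB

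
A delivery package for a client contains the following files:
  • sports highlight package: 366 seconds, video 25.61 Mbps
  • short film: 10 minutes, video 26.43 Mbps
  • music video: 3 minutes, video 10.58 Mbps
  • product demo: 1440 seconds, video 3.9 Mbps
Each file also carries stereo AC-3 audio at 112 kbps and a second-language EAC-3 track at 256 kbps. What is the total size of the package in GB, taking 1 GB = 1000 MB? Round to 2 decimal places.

4.21 GB

Audio total: 112 + 256 = 368 kbps = 0.368 Mbps.
sports highlight package: 25.978 Mbps × 366 s = 9507.9 Mb
short film: 26.798 Mbps × 600 s = 16078.8 Mb
music video: 10.948 Mbps × 180 s = 1970.6 Mb
product demo: 4.268 Mbps × 1440 s = 6145.9 Mb
Total: 33703.3 Mb = 4212.9 MB.
= 4.213 GB.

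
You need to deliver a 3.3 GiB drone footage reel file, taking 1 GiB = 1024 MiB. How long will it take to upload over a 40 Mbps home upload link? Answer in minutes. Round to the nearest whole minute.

File: 3.3 GiB = 28346.8 Mb.
At 40 Mbps: 28346.8 / 40 = 708.7 s ≈ 11.8 minutes.

12 minutes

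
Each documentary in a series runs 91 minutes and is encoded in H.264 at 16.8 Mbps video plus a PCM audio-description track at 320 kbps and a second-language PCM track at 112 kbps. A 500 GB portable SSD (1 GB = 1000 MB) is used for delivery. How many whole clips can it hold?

91 min = 5460 s
Audio total: 320 + 112 = 432 kbps = 0.432 Mbps.
Total bitrate: 17.232 Mbps.
Per item: 17.232 Mbps × 5460 s = 94,087 Mb = 11,761 MB.
Capacity: 500 GB = 4,000,000 Mb; 42.51 items → 42 complete.

42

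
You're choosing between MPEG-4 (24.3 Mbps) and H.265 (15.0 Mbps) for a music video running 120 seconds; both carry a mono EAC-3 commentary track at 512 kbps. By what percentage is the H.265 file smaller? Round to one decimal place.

Audio: 512 kbps = 0.512 Mbps.
MPEG-4: 24.812 Mbps × 120 s = 2977.4 Mb = 354.939 MiB.
H.265: 15.512 Mbps × 120 s = 1861.4 Mb = 221.901 MiB.
Reduction: (1 − 221.901/354.939) × 100 = 37.48%.

37.5%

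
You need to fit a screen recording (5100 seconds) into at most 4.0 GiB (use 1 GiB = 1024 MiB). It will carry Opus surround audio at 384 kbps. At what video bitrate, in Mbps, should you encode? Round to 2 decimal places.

6.35 Mbps

Budget: 4.0 GiB = 34359.7 Mb.
Total bitrate budget: 34359.7 Mb / 5100 s = 6.737 Mbps.
Audio: 384 kbps = 0.384 Mbps.
Video: 6.737 − 0.384 = 6.353 Mbps.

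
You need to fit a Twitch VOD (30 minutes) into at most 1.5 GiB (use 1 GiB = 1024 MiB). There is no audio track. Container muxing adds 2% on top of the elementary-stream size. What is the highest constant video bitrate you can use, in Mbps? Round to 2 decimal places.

Budget: 1.5 GiB = 12884.9 Mb.
Stream payload after overhead: 12884.9 / 1.02 = 12632.3 Mb.
30 min = 1800 s
Total bitrate budget: 12632.3 Mb / 1800 s = 7.018 Mbps.

7.02 Mbps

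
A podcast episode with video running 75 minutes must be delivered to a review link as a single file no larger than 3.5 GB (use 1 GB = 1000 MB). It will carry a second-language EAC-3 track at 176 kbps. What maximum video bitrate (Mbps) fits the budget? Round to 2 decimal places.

6.05 Mbps

Budget: 3.5 GB = 28000.0 Mb.
75 min = 4500 s
Total bitrate budget: 28000.0 Mb / 4500 s = 6.222 Mbps.
Audio: 176 kbps = 0.176 Mbps.
Video: 6.222 − 0.176 = 6.046 Mbps.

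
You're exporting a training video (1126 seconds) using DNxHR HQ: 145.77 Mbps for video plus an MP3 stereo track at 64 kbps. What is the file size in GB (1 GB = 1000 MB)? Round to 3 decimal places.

20.526 GB

Audio: 64 kbps = 0.064 Mbps.
Total bitrate: 145.77 + 0.064 = 145.834 Mbps.
Stream data: 145.834 Mbps × 1126 s = 164209.1 Mb.
164,209 Mb ÷ 8 = 20,526 MB → 20.53 GB.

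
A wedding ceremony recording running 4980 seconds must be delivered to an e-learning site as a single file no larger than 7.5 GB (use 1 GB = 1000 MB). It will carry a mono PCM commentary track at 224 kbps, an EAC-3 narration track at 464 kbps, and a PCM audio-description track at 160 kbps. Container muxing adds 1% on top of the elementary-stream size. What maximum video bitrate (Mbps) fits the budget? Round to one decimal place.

11.1 Mbps

Budget: 7.5 GB = 60000.0 Mb.
Stream payload after overhead: 60000.0 / 1.01 = 59405.9 Mb.
Total bitrate budget: 59405.9 Mb / 4980 s = 11.929 Mbps.
Audio total: 224 + 464 + 160 = 848 kbps = 0.848 Mbps.
Video: 11.929 − 0.848 = 11.081 Mbps.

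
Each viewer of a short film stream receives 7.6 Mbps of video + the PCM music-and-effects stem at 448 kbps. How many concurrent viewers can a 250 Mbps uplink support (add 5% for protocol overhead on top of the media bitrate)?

Audio: 448 kbps = 0.448 Mbps.
Per-viewer media rate: 8.048 Mbps.
On the wire with 5% overhead: 8.450 Mbps.
250 Mbps = 250.0 Mbps; 250.0 / 8.450 = 29.58 → 29 viewers.

29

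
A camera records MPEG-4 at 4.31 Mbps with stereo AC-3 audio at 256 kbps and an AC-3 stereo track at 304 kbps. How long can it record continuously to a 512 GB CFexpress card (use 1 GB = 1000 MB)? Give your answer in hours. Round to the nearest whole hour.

Audio total: 256 + 304 = 560 kbps = 0.560 Mbps.
Total bitrate: 4.31 + 0.560 = 4.870 Mbps.
Capacity: 512 GB = 4,096,000 Mb.
Recording time: 4,096,000 / 4.870 = 841,068 s ≈ 234 hours.

234 hours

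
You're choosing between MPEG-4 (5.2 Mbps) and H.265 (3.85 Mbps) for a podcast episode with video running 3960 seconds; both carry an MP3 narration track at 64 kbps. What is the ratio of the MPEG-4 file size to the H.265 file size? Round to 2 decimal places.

Audio: 64 kbps = 0.064 Mbps.
MPEG-4: 5.264 Mbps × 3960 s = 20845.4 Mb = 2.427 GiB.
H.265: 3.914 Mbps × 3960 s = 15499.4 Mb = 1.804 GiB.
Ratio: 2.427 / 1.804 = 1.345.

1.34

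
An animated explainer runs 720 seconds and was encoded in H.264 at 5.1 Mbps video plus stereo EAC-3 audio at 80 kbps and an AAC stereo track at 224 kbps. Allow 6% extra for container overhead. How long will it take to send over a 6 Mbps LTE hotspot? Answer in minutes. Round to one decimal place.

Audio total: 80 + 224 = 304 kbps = 0.304 Mbps.
Total bitrate: 5.404 Mbps.
File: 5.404 Mbps × 720 s = 3890.9 Mb.
With 6% container overhead: ×1.06. → 4124.3 Mb.
At 6 Mbps: 4124.3 / 6 = 687.4 s ≈ 11.5 minutes.

11.5 minutes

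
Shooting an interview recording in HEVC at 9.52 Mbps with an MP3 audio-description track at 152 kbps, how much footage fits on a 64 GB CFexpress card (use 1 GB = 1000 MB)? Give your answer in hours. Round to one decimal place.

Audio: 152 kbps = 0.152 Mbps.
Total bitrate: 9.52 + 0.152 = 9.672 Mbps.
Capacity: 64 GB = 512,000 Mb.
Recording time: 512,000 / 9.672 = 52,936 s ≈ 14.7 hours.

14.7 hours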